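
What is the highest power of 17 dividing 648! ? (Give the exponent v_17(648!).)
v_17(648!) = 40

Legendre's formula: v_p(n!) = Σ_{k ≥ 1} ⌊n / p^k⌋. For p = 17, n = 648, the terms are:
  ⌊648/17^1⌋ = ⌊648/17⌋ = 38
  ⌊648/17^2⌋ = ⌊648/289⌋ = 2
(the next term ⌊648/17^3⌋ = 0, terminating the sum). Summing: v_17(648!) = 38 + 2 = 40.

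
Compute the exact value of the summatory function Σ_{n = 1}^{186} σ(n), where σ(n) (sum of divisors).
Σ_{n ≤ 186} σ(n) = 28558

Compute σ(n) for each 1 ≤ n ≤ 186: σ(1) = 1, σ(2) = 3, σ(3) = 4, σ(4) = 7, σ(5) = 6, σ(6) = 12, σ(7) = 8, σ(8) = 15, σ(9) = 13, σ(10) = 18, σ(11) = 12, σ(12) = 28, σ(13) = 14, σ(14) = 24, σ(15) = 24, σ(16) = 31, σ(17) = 18, σ(18) = 39, σ(19) = 20, σ(20) = 42, σ(21) = 32, σ(22) = 36, σ(23) = 24, σ(24) = 60, σ(25) = 31, σ(26) = 42, σ(27) = 40, σ(28) = 56, σ(29) = 30, σ(30) = 72, σ(31) = 32, σ(32) = 63, σ(33) = 48, σ(34) = 54, σ(35) = 48, σ(36) = 91, σ(37) = 38, σ(38) = 60, σ(39) = 56, σ(40) = 90, σ(41) = 42, σ(42) = 96, σ(43) = 44, σ(44) = 84, σ(45) = 78, σ(46) = 72, σ(47) = 48, σ(48) = 124, σ(49) = 57, σ(50) = 93, σ(51) = 72, σ(52) = 98, σ(53) = 54, σ(54) = 120, σ(55) = 72, σ(56) = 120, σ(57) = 80, σ(58) = 90, σ(59) = 60, σ(60) = 168, σ(61) = 62, σ(62) = 96, σ(63) = 104, σ(64) = 127, σ(65) = 84, σ(66) = 144, σ(67) = 68, σ(68) = 126, σ(69) = 96, σ(70) = 144, σ(71) = 72, σ(72) = 195, σ(73) = 74, σ(74) = 114, σ(75) = 124, σ(76) = 140, σ(77) = 96, σ(78) = 168, σ(79) = 80, σ(80) = 186, σ(81) = 121, σ(82) = 126, σ(83) = 84, σ(84) = 224, σ(85) = 108, σ(86) = 132, σ(87) = 120, σ(88) = 180, σ(89) = 90, σ(90) = 234, σ(91) = 112, σ(92) = 168, σ(93) = 128, σ(94) = 144, σ(95) = 120, σ(96) = 252, σ(97) = 98, σ(98) = 171, σ(99) = 156, σ(100) = 217, σ(101) = 102, σ(102) = 216, σ(103) = 104, σ(104) = 210, σ(105) = 192, σ(106) = 162, σ(107) = 108, σ(108) = 280, σ(109) = 110, σ(110) = 216, σ(111) = 152, σ(112) = 248, σ(113) = 114, σ(114) = 240, σ(115) = 144, σ(116) = 210, σ(117) = 182, σ(118) = 180, σ(119) = 144, σ(120) = 360, σ(121) = 133, σ(122) = 186, σ(123) = 168, σ(124) = 224, σ(125) = 156, σ(126) = 312, σ(127) = 128, σ(128) = 255, σ(129) = 176, σ(130) = 252, σ(131) = 132, σ(132) = 336, σ(133) = 160, σ(134) = 204, σ(135) = 240, σ(136) = 270, σ(137) = 138, σ(138) = 288, σ(139) = 140, σ(140) = 336, σ(141) = 192, σ(142) = 216, σ(143) = 168, σ(144) = 403, σ(145) = 180, σ(146) = 222, σ(147) = 228, σ(148) = 266, σ(149) = 150, σ(150) = 372, σ(151) = 152, σ(152) = 300, σ(153) = 234, σ(154) = 288, σ(155) = 192, σ(156) = 392, σ(157) = 158, σ(158) = 240, σ(159) = 216, σ(160) = 378, σ(161) = 192, σ(162) = 363, σ(163) = 164, σ(164) = 294, σ(165) = 288, σ(166) = 252, σ(167) = 168, σ(168) = 480, σ(169) = 183, σ(170) = 324, σ(171) = 260, σ(172) = 308, σ(173) = 174, σ(174) = 360, σ(175) = 248, σ(176) = 372, σ(177) = 240, σ(178) = 270, σ(179) = 180, σ(180) = 546, σ(181) = 182, σ(182) = 336, σ(183) = 248, σ(184) = 360, σ(185) = 228, σ(186) = 384. Summing all 186 values: 28558. (Average order: Σ_{n ≤ x} σ(n) ~ (π²/12) x². For x = 186, (π²/12)·186² ≈ 28454.07.)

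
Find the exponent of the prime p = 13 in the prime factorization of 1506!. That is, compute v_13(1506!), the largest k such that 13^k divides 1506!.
v_13(1506!) = 123

Legendre's formula: v_p(n!) = Σ_{k ≥ 1} ⌊n / p^k⌋. For p = 13, n = 1506, the terms are:
  ⌊1506/13^1⌋ = ⌊1506/13⌋ = 115
  ⌊1506/13^2⌋ = ⌊1506/169⌋ = 8
(the next term ⌊1506/13^3⌋ = 0, terminating the sum). Summing: v_13(1506!) = 115 + 8 = 123.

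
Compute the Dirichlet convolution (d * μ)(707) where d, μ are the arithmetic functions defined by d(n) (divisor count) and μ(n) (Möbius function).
(d * μ)(707) = 1

Divisors of 707: [1, 7, 101, 707]. For each d | 707:
  d = 1: d(1) · μ(707/1) = 1 · 1 = 1
  d = 7: d(7) · μ(707/7) = 2 · -1 = -2
  d = 101: d(101) · μ(707/101) = 2 · -1 = -2
  d = 707: d(707) · μ(707/707) = 4 · 1 = 4
Summing: (d * μ)(707) = 1 + -2 + -2 + 4 = 1.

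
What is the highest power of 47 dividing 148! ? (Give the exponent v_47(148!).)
v_47(148!) = 3

Legendre's formula: v_p(n!) = Σ_{k ≥ 1} ⌊n / p^k⌋. For p = 47, n = 148, the terms are:
  ⌊148/47^1⌋ = ⌊148/47⌋ = 3
(the next term ⌊148/47^2⌋ = 0, terminating the sum). Summing: v_47(148!) = 3 = 3.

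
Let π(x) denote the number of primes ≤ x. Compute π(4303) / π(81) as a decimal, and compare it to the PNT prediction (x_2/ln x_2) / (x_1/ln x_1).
π(4303)/π(81) = 590/22 ≈ 26.8182;  PNT prediction ≈ 27.9009.

π(81) = 22 and π(4303) = 590, so π(4303)/π(81) ≈ 26.8182. The PNT-predicted ratio is (4303/ln(4303)) / (81/ln(81)) ≈ 27.9009. The two agree to within a few percent, as expected.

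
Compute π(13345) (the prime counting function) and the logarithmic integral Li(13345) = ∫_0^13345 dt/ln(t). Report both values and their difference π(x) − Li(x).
π(13345) = 1585;  Li(13345) ≈ 1603.48;  π(x) − Li(x) ≈ -18.48.

Direct count of primes ≤ 13345 gives π(13345) = 1585. Numerical evaluation of the logarithmic integral gives Li(13345) ≈ 1603.48. The difference π(x) − Li(x) ≈ -18.48 is typically negative for small/moderate x (Li(x) overestimates), though Littlewood's theorem shows this sign changes infinitely often.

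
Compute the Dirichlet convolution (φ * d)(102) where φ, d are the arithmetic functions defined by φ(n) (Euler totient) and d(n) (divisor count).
(φ * d)(102) = 216

Divisors of 102: [1, 2, 3, 6, 17, 34, 51, 102]. For each d | 102:
  d = 1: φ(1) · d(102/1) = 1 · 8 = 8
  d = 2: φ(2) · d(102/2) = 1 · 4 = 4
  d = 3: φ(3) · d(102/3) = 2 · 4 = 8
  d = 6: φ(6) · d(102/6) = 2 · 2 = 4
  d = 17: φ(17) · d(102/17) = 16 · 4 = 64
  d = 34: φ(34) · d(102/34) = 16 · 2 = 32
  d = 51: φ(51) · d(102/51) = 32 · 2 = 64
  d = 102: φ(102) · d(102/102) = 32 · 1 = 32
Summing: (φ * d)(102) = 8 + 4 + 8 + 4 + 64 + 32 + 64 + 32 = 216.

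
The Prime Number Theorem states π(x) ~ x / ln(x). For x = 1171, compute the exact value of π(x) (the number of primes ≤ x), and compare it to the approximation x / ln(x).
π(1171) = 193;  x/ln(x) ≈ 165.73;  relative error ≈ 14.13%.

Directly count primes up to 1171: π(1171) = 193. The PNT approximation gives 1171/ln(1171) ≈ 1171/7.06561 ≈ 165.73. Relative error (π(x) − x/ln(x)) / π(x) ≈ 14.13%; the approximation is known to undercount slightly (Li(x) is a better estimate).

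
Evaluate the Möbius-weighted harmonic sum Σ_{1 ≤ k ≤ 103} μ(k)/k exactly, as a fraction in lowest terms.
Σ μ(k)/k = 41203144520038891926409588275527024249/23984823528925228172706521638692258396210

Values of μ(k) for 1 ≤ k ≤ 103: μ(1) = 1, μ(2) = -1, μ(3) = -1, μ(5) = -1, μ(6) = 1, μ(7) = -1, μ(10) = 1, μ(11) = -1, μ(13) = -1, μ(14) = 1, μ(15) = 1, μ(17) = -1, μ(19) = -1, μ(21) = 1, μ(22) = 1, μ(23) = -1, μ(26) = 1, μ(29) = -1, μ(30) = -1, μ(31) = -1, μ(33) = 1, μ(34) = 1, μ(35) = 1, μ(37) = -1, μ(38) = 1, μ(39) = 1, μ(41) = -1, μ(42) = -1, μ(43) = -1, μ(46) = 1, μ(47) = -1, μ(51) = 1, μ(53) = -1, μ(55) = 1, μ(57) = 1, μ(58) = 1, μ(59) = -1, μ(61) = -1, μ(62) = 1, μ(65) = 1, μ(66) = -1, μ(67) = -1, μ(69) = 1, μ(70) = -1, μ(71) = -1, μ(73) = -1, μ(74) = 1, μ(77) = 1, μ(78) = -1, μ(79) = -1, μ(82) = 1, μ(83) = -1, μ(85) = 1, μ(86) = 1, μ(87) = 1, μ(89) = -1, μ(91) = 1, μ(93) = 1, μ(94) = 1, μ(95) = 1, μ(97) = -1, μ(101) = -1, μ(102) = -1, μ(103) = -1, with μ = 0 on non-squarefree integers. Summing μ(k)/k for k where μ(k) ≠ 0 gives 41203144520038891926409588275527024249/23984823528925228172706521638692258396210 ≈ 0.0017. (PNT ⟺ this sum → 0 as n → ∞.)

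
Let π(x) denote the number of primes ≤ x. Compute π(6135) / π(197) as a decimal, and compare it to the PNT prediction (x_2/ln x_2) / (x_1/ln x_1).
π(6135)/π(197) = 800/45 ≈ 17.7778;  PNT prediction ≈ 18.8643.

π(197) = 45 and π(6135) = 800, so π(6135)/π(197) ≈ 17.7778. The PNT-predicted ratio is (6135/ln(6135)) / (197/ln(197)) ≈ 18.8643. The two agree to within a few percent, as expected.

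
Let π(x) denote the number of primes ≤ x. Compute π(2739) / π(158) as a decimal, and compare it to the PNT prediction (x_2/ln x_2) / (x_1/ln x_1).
π(2739)/π(158) = 399/37 ≈ 10.7838;  PNT prediction ≈ 11.0876.

π(158) = 37 and π(2739) = 399, so π(2739)/π(158) ≈ 10.7838. The PNT-predicted ratio is (2739/ln(2739)) / (158/ln(158)) ≈ 11.0876. The two agree to within a few percent, as expected.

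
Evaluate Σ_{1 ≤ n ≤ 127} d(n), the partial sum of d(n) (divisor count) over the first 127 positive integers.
Σ_{n ≤ 127} d(n) = 637

Compute d(n) for each 1 ≤ n ≤ 127: d(1) = 1, d(2) = 2, d(3) = 2, d(4) = 3, d(5) = 2, d(6) = 4, d(7) = 2, d(8) = 4, d(9) = 3, d(10) = 4, d(11) = 2, d(12) = 6, d(13) = 2, d(14) = 4, d(15) = 4, d(16) = 5, d(17) = 2, d(18) = 6, d(19) = 2, d(20) = 6, d(21) = 4, d(22) = 4, d(23) = 2, d(24) = 8, d(25) = 3, d(26) = 4, d(27) = 4, d(28) = 6, d(29) = 2, d(30) = 8, d(31) = 2, d(32) = 6, d(33) = 4, d(34) = 4, d(35) = 4, d(36) = 9, d(37) = 2, d(38) = 4, d(39) = 4, d(40) = 8, d(41) = 2, d(42) = 8, d(43) = 2, d(44) = 6, d(45) = 6, d(46) = 4, d(47) = 2, d(48) = 10, d(49) = 3, d(50) = 6, d(51) = 4, d(52) = 6, d(53) = 2, d(54) = 8, d(55) = 4, d(56) = 8, d(57) = 4, d(58) = 4, d(59) = 2, d(60) = 12, d(61) = 2, d(62) = 4, d(63) = 6, d(64) = 7, d(65) = 4, d(66) = 8, d(67) = 2, d(68) = 6, d(69) = 4, d(70) = 8, d(71) = 2, d(72) = 12, d(73) = 2, d(74) = 4, d(75) = 6, d(76) = 6, d(77) = 4, d(78) = 8, d(79) = 2, d(80) = 10, d(81) = 5, d(82) = 4, d(83) = 2, d(84) = 12, d(85) = 4, d(86) = 4, d(87) = 4, d(88) = 8, d(89) = 2, d(90) = 12, d(91) = 4, d(92) = 6, d(93) = 4, d(94) = 4, d(95) = 4, d(96) = 12, d(97) = 2, d(98) = 6, d(99) = 6, d(100) = 9, d(101) = 2, d(102) = 8, d(103) = 2, d(104) = 8, d(105) = 8, d(106) = 4, d(107) = 2, d(108) = 12, d(109) = 2, d(110) = 8, d(111) = 4, d(112) = 10, d(113) = 2, d(114) = 8, d(115) = 4, d(116) = 6, d(117) = 6, d(118) = 4, d(119) = 4, d(120) = 16, d(121) = 3, d(122) = 4, d(123) = 4, d(124) = 6, d(125) = 4, d(126) = 12, d(127) = 2. Summing all 127 values: 637. (Dirichlet's divisor formula: Σ_{n ≤ x} d(n) = x ln(x) + (2γ − 1) x + O(√x). For x = 127, the asymptotic estimate is ≈ 634.82.)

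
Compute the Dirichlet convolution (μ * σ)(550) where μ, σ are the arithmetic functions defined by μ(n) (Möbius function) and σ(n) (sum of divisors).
(μ * σ)(550) = 550

Divisors of 550: [1, 2, 5, 10, 11, 22, 25, 50, 55, 110, 275, 550]. For each d | 550:
  d = 1: μ(1) · σ(550/1) = 1 · 1116 = 1116
  d = 2: μ(2) · σ(550/2) = -1 · 372 = -372
  d = 5: μ(5) · σ(550/5) = -1 · 216 = -216
  d = 10: μ(10) · σ(550/10) = 1 · 72 = 72
  d = 11: μ(11) · σ(550/11) = -1 · 93 = -93
  d = 22: μ(22) · σ(550/22) = 1 · 31 = 31
  d = 25: μ(25) · σ(550/25) = 0 · 36 = 0
  d = 50: μ(50) · σ(550/50) = 0 · 12 = 0
  d = 55: μ(55) · σ(550/55) = 1 · 18 = 18
  d = 110: μ(110) · σ(550/110) = -1 · 6 = -6
  d = 275: μ(275) · σ(550/275) = 0 · 3 = 0
  d = 550: μ(550) · σ(550/550) = 0 · 1 = 0
Summing: (μ * σ)(550) = 1116 + -372 + -216 + 72 + -93 + 31 + 0 + 0 + 18 + -6 + 0 + 0 = 550.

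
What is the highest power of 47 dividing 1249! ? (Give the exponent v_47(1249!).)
v_47(1249!) = 26

Legendre's formula: v_p(n!) = Σ_{k ≥ 1} ⌊n / p^k⌋. For p = 47, n = 1249, the terms are:
  ⌊1249/47^1⌋ = ⌊1249/47⌋ = 26
(the next term ⌊1249/47^2⌋ = 0, terminating the sum). Summing: v_47(1249!) = 26 = 26.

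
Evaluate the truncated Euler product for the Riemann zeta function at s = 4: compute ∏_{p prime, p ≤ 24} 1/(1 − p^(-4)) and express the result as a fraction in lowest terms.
∏ = 179711034607426083154393/166042662475294310400000

The primes p ≤ 24 are [2, 3, 5, 7, 11, 13, 17, 19, 23]. For each prime, (1 − 1/p^4)^(-1) = p^4 / (p^4 − 1). The product is (1 − 1/2^4)^(-1), (1 − 1/3^4)^(-1), (1 − 1/5^4)^(-1), (1 − 1/7^4)^(-1), (1 − 1/11^4)^(-1), (1 − 1/13^4)^(-1), (1 − 1/17^4)^(-1), (1 − 1/19^4)^(-1), (1 − 1/23^4)^(-1) = ∏ p^4 / (p^4 − 1) = 179711034607426083154393/166042662475294310400000.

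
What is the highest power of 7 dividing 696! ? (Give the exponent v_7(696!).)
v_7(696!) = 115

Legendre's formula: v_p(n!) = Σ_{k ≥ 1} ⌊n / p^k⌋. For p = 7, n = 696, the terms are:
  ⌊696/7^1⌋ = ⌊696/7⌋ = 99
  ⌊696/7^2⌋ = ⌊696/49⌋ = 14
  ⌊696/7^3⌋ = ⌊696/343⌋ = 2
(the next term ⌊696/7^4⌋ = 0, terminating the sum). Summing: v_7(696!) = 99 + 14 + 2 = 115.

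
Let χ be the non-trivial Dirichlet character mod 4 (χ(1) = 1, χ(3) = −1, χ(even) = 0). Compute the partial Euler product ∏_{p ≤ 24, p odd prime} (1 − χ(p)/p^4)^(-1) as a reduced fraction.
∏ = 2907090265708363109850475/2939590979896221115088896

The odd primes p ≤ 24 are [3, 5, 7, 11, 13, 17, 19, 23]. For each, χ(p) = 1 if p ≡ 1 mod 4, χ(p) = −1 if p ≡ 3 mod 4. Taking (1 − χ(p)/p^4)^(-1) = p^4/(p^4 − χ(p)): (1 − (-1)/3^4)^(-1) · (1 − (1)/5^4)^(-1) · (1 − (-1)/7^4)^(-1) · (1 − (-1)/11^4)^(-1) · (1 − (1)/13^4)^(-1) · (1 − (1)/17^4)^(-1) · (1 − (-1)/19^4)^(-1) · (1 − (-1)/23^4)^(-1) = 2907090265708363109850475/2939590979896221115088896.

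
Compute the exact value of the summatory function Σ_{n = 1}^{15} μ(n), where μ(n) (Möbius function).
Σ_{n ≤ 15} μ(n) = -1

Compute μ(n) for each 1 ≤ n ≤ 15: μ(1) = 1, μ(2) = -1, μ(3) = -1, μ(4) = 0, μ(5) = -1, μ(6) = 1, μ(7) = -1, μ(8) = 0, μ(9) = 0, μ(10) = 1, μ(11) = -1, μ(12) = 0, μ(13) = -1, μ(14) = 1, μ(15) = 1. Summing all 15 values: -1. (Mertens function M(x) = Σ_{n ≤ x} μ(n); on average M(x) should be small (PNT ⟺ M(x) = o(x)).)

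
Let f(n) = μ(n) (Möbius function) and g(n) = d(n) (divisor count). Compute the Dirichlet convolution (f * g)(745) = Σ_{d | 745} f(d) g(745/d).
(μ * d)(745) = 1

Divisors of 745: [1, 5, 149, 745]. For each d | 745:
  d = 1: μ(1) · d(745/1) = 1 · 4 = 4
  d = 5: μ(5) · d(745/5) = -1 · 2 = -2
  d = 149: μ(149) · d(745/149) = -1 · 2 = -2
  d = 745: μ(745) · d(745/745) = 1 · 1 = 1
Summing: (μ * d)(745) = 4 + -2 + -2 + 1 = 1.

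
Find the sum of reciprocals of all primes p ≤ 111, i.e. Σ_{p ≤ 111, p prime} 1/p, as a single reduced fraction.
Σ 1/p = 514977313070181206962860776592994315598662571/279734996817854936178276161872067809674997230

π(111) = 29, so the primes ≤ 111 are [2, 3, 5, 7, 11, 13, 17, 19, 23, 29, 31, 37, 41, 43, 47, 53, 59, 61, 67, 71, 73, 79, 83, 89, 97, 101, 103, 107, 109]. Summing 1/p over these primes: 514977313070181206962860776592994315598662571/279734996817854936178276161872067809674997230 ≈ 1.8409. Mertens estimate ln ln(111) + 0.2615 ≈ 1.8111.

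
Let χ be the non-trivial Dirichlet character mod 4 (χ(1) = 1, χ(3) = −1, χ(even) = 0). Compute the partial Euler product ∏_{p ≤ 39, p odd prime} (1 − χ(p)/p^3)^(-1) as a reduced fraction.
∏ = 23039676015771696171729025/23777920687809392849977344

The odd primes p ≤ 39 are [3, 5, 7, 11, 13, 17, 19, 23, 29, 31, 37]. For each, χ(p) = 1 if p ≡ 1 mod 4, χ(p) = −1 if p ≡ 3 mod 4. Taking (1 − χ(p)/p^3)^(-1) = p^3/(p^3 − χ(p)): (1 − (-1)/3^3)^(-1) · (1 − (1)/5^3)^(-1) · (1 − (-1)/7^3)^(-1) · (1 − (-1)/11^3)^(-1) · (1 − (1)/13^3)^(-1) · (1 − (1)/17^3)^(-1) · (1 − (-1)/19^3)^(-1) · (1 − (-1)/23^3)^(-1) · (1 − (1)/29^3)^(-1) · (1 − (-1)/31^3)^(-1) · (1 − (1)/37^3)^(-1) = 23039676015771696171729025/23777920687809392849977344.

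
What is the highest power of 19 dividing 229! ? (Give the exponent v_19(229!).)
v_19(229!) = 12

Legendre's formula: v_p(n!) = Σ_{k ≥ 1} ⌊n / p^k⌋. For p = 19, n = 229, the terms are:
  ⌊229/19^1⌋ = ⌊229/19⌋ = 12
(the next term ⌊229/19^2⌋ = 0, terminating the sum). Summing: v_19(229!) = 12 = 12.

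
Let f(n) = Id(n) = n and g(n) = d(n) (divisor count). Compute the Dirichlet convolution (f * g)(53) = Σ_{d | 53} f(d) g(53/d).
(Id * d)(53) = 55

Divisors of 53: [1, 53]. For each d | 53:
  d = 1: Id(1) · d(53/1) = 1 · 2 = 2
  d = 53: Id(53) · d(53/53) = 53 · 1 = 53
Summing: (Id * d)(53) = 2 + 53 = 55.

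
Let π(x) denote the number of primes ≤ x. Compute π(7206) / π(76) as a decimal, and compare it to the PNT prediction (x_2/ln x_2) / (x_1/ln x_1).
π(7206)/π(76) = 919/21 ≈ 43.7619;  PNT prediction ≈ 46.2273.

π(76) = 21 and π(7206) = 919, so π(7206)/π(76) ≈ 43.7619. The PNT-predicted ratio is (7206/ln(7206)) / (76/ln(76)) ≈ 46.2273. The two agree to within a few percent, as expected.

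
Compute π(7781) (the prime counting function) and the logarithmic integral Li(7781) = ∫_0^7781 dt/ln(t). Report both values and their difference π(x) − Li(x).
π(7781) = 985;  Li(7781) ≈ 1002.01;  π(x) − Li(x) ≈ -17.01.

Direct count of primes ≤ 7781 gives π(7781) = 985. Numerical evaluation of the logarithmic integral gives Li(7781) ≈ 1002.01. The difference π(x) − Li(x) ≈ -17.01 is typically negative for small/moderate x (Li(x) overestimates), though Littlewood's theorem shows this sign changes infinitely often.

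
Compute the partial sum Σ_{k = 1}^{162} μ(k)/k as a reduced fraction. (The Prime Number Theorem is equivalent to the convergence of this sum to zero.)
Σ μ(k)/k = 674117532155663976794637693297075629210667954252961166216521/35375166993717494840635767087951744212057570647889977422429870

Values of μ(k) for 1 ≤ k ≤ 162: μ(1) = 1, μ(2) = -1, μ(3) = -1, μ(5) = -1, μ(6) = 1, μ(7) = -1, μ(10) = 1, μ(11) = -1, μ(13) = -1, μ(14) = 1, μ(15) = 1, μ(17) = -1, μ(19) = -1, μ(21) = 1, μ(22) = 1, μ(23) = -1, μ(26) = 1, μ(29) = -1, μ(30) = -1, μ(31) = -1, μ(33) = 1, μ(34) = 1, μ(35) = 1, μ(37) = -1, μ(38) = 1, μ(39) = 1, μ(41) = -1, μ(42) = -1, μ(43) = -1, μ(46) = 1, μ(47) = -1, μ(51) = 1, μ(53) = -1, μ(55) = 1, μ(57) = 1, μ(58) = 1, μ(59) = -1, μ(61) = -1, μ(62) = 1, μ(65) = 1, μ(66) = -1, μ(67) = -1, μ(69) = 1, μ(70) = -1, μ(71) = -1, μ(73) = -1, μ(74) = 1, μ(77) = 1, μ(78) = -1, μ(79) = -1, μ(82) = 1, μ(83) = -1, μ(85) = 1, μ(86) = 1, μ(87) = 1, μ(89) = -1, μ(91) = 1, μ(93) = 1, μ(94) = 1, μ(95) = 1, μ(97) = -1, μ(101) = -1, μ(102) = -1, μ(103) = -1, μ(105) = -1, μ(106) = 1, μ(107) = -1, μ(109) = -1, μ(110) = -1, μ(111) = 1, μ(113) = -1, μ(114) = -1, μ(115) = 1, μ(118) = 1, μ(119) = 1, μ(122) = 1, μ(123) = 1, μ(127) = -1, μ(129) = 1, μ(130) = -1, μ(131) = -1, μ(133) = 1, μ(134) = 1, μ(137) = -1, μ(138) = -1, μ(139) = -1, μ(141) = 1, μ(142) = 1, μ(143) = 1, μ(145) = 1, μ(146) = 1, μ(149) = -1, μ(151) = -1, μ(154) = -1, μ(155) = 1, μ(157) = -1, μ(158) = 1, μ(159) = 1, μ(161) = 1, with μ = 0 on non-squarefree integers. Summing μ(k)/k for k where μ(k) ≠ 0 gives 674117532155663976794637693297075629210667954252961166216521/35375166993717494840635767087951744212057570647889977422429870 ≈ 0.0191. (PNT ⟺ this sum → 0 as n → ∞.)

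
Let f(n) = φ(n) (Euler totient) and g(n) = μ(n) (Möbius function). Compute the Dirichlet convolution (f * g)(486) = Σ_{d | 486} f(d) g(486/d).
(φ * μ)(486) = 0

Divisors of 486: [1, 2, 3, 6, 9, 18, 27, 54, 81, 162, 243, 486]. For each d | 486:
  d = 1: φ(1) · μ(486/1) = 1 · 0 = 0
  d = 2: φ(2) · μ(486/2) = 1 · 0 = 0
  d = 3: φ(3) · μ(486/3) = 2 · 0 = 0
  d = 6: φ(6) · μ(486/6) = 2 · 0 = 0
  d = 9: φ(9) · μ(486/9) = 6 · 0 = 0
  d = 18: φ(18) · μ(486/18) = 6 · 0 = 0
  d = 27: φ(27) · μ(486/27) = 18 · 0 = 0
  d = 54: φ(54) · μ(486/54) = 18 · 0 = 0
  d = 81: φ(81) · μ(486/81) = 54 · 1 = 54
  d = 162: φ(162) · μ(486/162) = 54 · -1 = -54
  d = 243: φ(243) · μ(486/243) = 162 · -1 = -162
  d = 486: φ(486) · μ(486/486) = 162 · 1 = 162
Summing: (φ * μ)(486) = 0 + 0 + 0 + 0 + 0 + 0 + 0 + 0 + 54 + -54 + -162 + 162 = 0.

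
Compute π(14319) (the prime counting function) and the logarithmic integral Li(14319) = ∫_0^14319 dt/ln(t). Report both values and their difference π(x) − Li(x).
π(14319) = 1678;  Li(14319) ≈ 1705.63;  π(x) − Li(x) ≈ -27.63.

Direct count of primes ≤ 14319 gives π(14319) = 1678. Numerical evaluation of the logarithmic integral gives Li(14319) ≈ 1705.63. The difference π(x) − Li(x) ≈ -27.63 is typically negative for small/moderate x (Li(x) overestimates), though Littlewood's theorem shows this sign changes infinitely often.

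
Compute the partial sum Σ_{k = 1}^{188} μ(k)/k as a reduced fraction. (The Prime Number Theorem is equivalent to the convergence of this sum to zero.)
Σ μ(k)/k = -27041902300620416603296223594221152327628829604011718275600551594065857/5397346292805549782720214077673687806275517530364350655459511599582614290

Values of μ(k) for 1 ≤ k ≤ 188: μ(1) = 1, μ(2) = -1, μ(3) = -1, μ(5) = -1, μ(6) = 1, μ(7) = -1, μ(10) = 1, μ(11) = -1, μ(13) = -1, μ(14) = 1, μ(15) = 1, μ(17) = -1, μ(19) = -1, μ(21) = 1, μ(22) = 1, μ(23) = -1, μ(26) = 1, μ(29) = -1, μ(30) = -1, μ(31) = -1, μ(33) = 1, μ(34) = 1, μ(35) = 1, μ(37) = -1, μ(38) = 1, μ(39) = 1, μ(41) = -1, μ(42) = -1, μ(43) = -1, μ(46) = 1, μ(47) = -1, μ(51) = 1, μ(53) = -1, μ(55) = 1, μ(57) = 1, μ(58) = 1, μ(59) = -1, μ(61) = -1, μ(62) = 1, μ(65) = 1, μ(66) = -1, μ(67) = -1, μ(69) = 1, μ(70) = -1, μ(71) = -1, μ(73) = -1, μ(74) = 1, μ(77) = 1, μ(78) = -1, μ(79) = -1, μ(82) = 1, μ(83) = -1, μ(85) = 1, μ(86) = 1, μ(87) = 1, μ(89) = -1, μ(91) = 1, μ(93) = 1, μ(94) = 1, μ(95) = 1, μ(97) = -1, μ(101) = -1, μ(102) = -1, μ(103) = -1, μ(105) = -1, μ(106) = 1, μ(107) = -1, μ(109) = -1, μ(110) = -1, μ(111) = 1, μ(113) = -1, μ(114) = -1, μ(115) = 1, μ(118) = 1, μ(119) = 1, μ(122) = 1, μ(123) = 1, μ(127) = -1, μ(129) = 1, μ(130) = -1, μ(131) = -1, μ(133) = 1, μ(134) = 1, μ(137) = -1, μ(138) = -1, μ(139) = -1, μ(141) = 1, μ(142) = 1, μ(143) = 1, μ(145) = 1, μ(146) = 1, μ(149) = -1, μ(151) = -1, μ(154) = -1, μ(155) = 1, μ(157) = -1, μ(158) = 1, μ(159) = 1, μ(161) = 1, μ(163) = -1, μ(165) = -1, μ(166) = 1, μ(167) = -1, μ(170) = -1, μ(173) = -1, μ(174) = -1, μ(177) = 1, μ(178) = 1, μ(179) = -1, μ(181) = -1, μ(182) = -1, μ(183) = 1, μ(185) = 1, μ(186) = -1, μ(187) = 1, with μ = 0 on non-squarefree integers. Summing μ(k)/k for k where μ(k) ≠ 0 gives -27041902300620416603296223594221152327628829604011718275600551594065857/5397346292805549782720214077673687806275517530364350655459511599582614290 ≈ -0.0050. (PNT ⟺ this sum → 0 as n → ∞.)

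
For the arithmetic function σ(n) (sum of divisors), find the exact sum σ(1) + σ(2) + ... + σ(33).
Σ_{n ≤ 33} σ(n) = 905

Compute σ(n) for each 1 ≤ n ≤ 33: σ(1) = 1, σ(2) = 3, σ(3) = 4, σ(4) = 7, σ(5) = 6, σ(6) = 12, σ(7) = 8, σ(8) = 15, σ(9) = 13, σ(10) = 18, σ(11) = 12, σ(12) = 28, σ(13) = 14, σ(14) = 24, σ(15) = 24, σ(16) = 31, σ(17) = 18, σ(18) = 39, σ(19) = 20, σ(20) = 42, σ(21) = 32, σ(22) = 36, σ(23) = 24, σ(24) = 60, σ(25) = 31, σ(26) = 42, σ(27) = 40, σ(28) = 56, σ(29) = 30, σ(30) = 72, σ(31) = 32, σ(32) = 63, σ(33) = 48. Summing all 33 values: 905. (Average order: Σ_{n ≤ x} σ(n) ~ (π²/12) x². For x = 33, (π²/12)·33² ≈ 895.67.)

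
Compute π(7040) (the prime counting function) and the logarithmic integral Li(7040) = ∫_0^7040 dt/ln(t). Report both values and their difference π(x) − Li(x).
π(7040) = 905;  Li(7040) ≈ 918.85;  π(x) − Li(x) ≈ -13.85.

Direct count of primes ≤ 7040 gives π(7040) = 905. Numerical evaluation of the logarithmic integral gives Li(7040) ≈ 918.85. The difference π(x) − Li(x) ≈ -13.85 is typically negative for small/moderate x (Li(x) overestimates), though Littlewood's theorem shows this sign changes infinitely often.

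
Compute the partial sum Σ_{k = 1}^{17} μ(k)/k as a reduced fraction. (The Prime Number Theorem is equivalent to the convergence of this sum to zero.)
Σ μ(k)/k = 163/85085

Values of μ(k) for 1 ≤ k ≤ 17: μ(1) = 1, μ(2) = -1, μ(3) = -1, μ(5) = -1, μ(6) = 1, μ(7) = -1, μ(10) = 1, μ(11) = -1, μ(13) = -1, μ(14) = 1, μ(15) = 1, μ(17) = -1, with μ = 0 on non-squarefree integers. Summing μ(k)/k for k where μ(k) ≠ 0 gives 163/85085 ≈ 0.0019. (PNT ⟺ this sum → 0 as n → ∞.)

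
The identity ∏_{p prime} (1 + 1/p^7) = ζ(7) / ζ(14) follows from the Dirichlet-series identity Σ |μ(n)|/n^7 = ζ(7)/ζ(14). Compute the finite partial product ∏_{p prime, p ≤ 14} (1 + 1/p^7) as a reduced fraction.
∏ = 131129952026000311359081292/130052142598591679794453125

The primes p ≤ 14 are [2, 3, 5, 7, 11, 13]. For each, (1 + 1/p^7) = (p^7 + 1)/p^7. Multiplying these fractions over p ∈ [2, 3, 5, 7, 11, 13] gives 131129952026000311359081292/130052142598591679794453125. (In the limit P → ∞ this tends to ζ(7)/ζ(14).)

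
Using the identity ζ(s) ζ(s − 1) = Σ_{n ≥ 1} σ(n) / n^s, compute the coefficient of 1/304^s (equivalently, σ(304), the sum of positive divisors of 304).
σ(304) = 620

In the product (Σ m^0/m^s)(Σ k / k^s) = Σ (Σ_{d | n} d) / n^s, the coefficient of 1/n^s is σ(n) = Σ_{d | n} d. For n = 304, divisors are [1, 2, 4, 8, 16, 19, 38, 76, 152, 304]; summing: σ(304) = 620.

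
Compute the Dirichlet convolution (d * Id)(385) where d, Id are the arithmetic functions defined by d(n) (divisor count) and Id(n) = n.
(d * Id)(385) = 819

Divisors of 385: [1, 5, 7, 11, 35, 55, 77, 385]. For each d | 385:
  d = 1: d(1) · Id(385/1) = 1 · 385 = 385
  d = 5: d(5) · Id(385/5) = 2 · 77 = 154
  d = 7: d(7) · Id(385/7) = 2 · 55 = 110
  d = 11: d(11) · Id(385/11) = 2 · 35 = 70
  d = 35: d(35) · Id(385/35) = 4 · 11 = 44
  d = 55: d(55) · Id(385/55) = 4 · 7 = 28
  d = 77: d(77) · Id(385/77) = 4 · 5 = 20
  d = 385: d(385) · Id(385/385) = 8 · 1 = 8
Summing: (d * Id)(385) = 385 + 154 + 110 + 70 + 44 + 28 + 20 + 8 = 819.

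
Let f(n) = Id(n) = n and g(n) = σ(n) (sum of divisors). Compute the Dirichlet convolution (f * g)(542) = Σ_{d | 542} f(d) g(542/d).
(Id * σ)(542) = 2715

Divisors of 542: [1, 2, 271, 542]. For each d | 542:
  d = 1: Id(1) · σ(542/1) = 1 · 816 = 816
  d = 2: Id(2) · σ(542/2) = 2 · 272 = 544
  d = 271: Id(271) · σ(542/271) = 271 · 3 = 813
  d = 542: Id(542) · σ(542/542) = 542 · 1 = 542
Summing: (Id * σ)(542) = 816 + 544 + 813 + 542 = 2715.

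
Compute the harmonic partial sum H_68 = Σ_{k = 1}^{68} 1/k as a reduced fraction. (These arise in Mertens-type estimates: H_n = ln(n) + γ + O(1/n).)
H_68 = 14094018321907827923954201611/2933773379069966367528193600

Direct summation: H_68 = 1 + 1/2 + ... + 1/68. The least common denominator is lcm(1, ..., 68) = 79211881234889091923261227200; over this denominator the numerator is 79211881234889091923261227200 + 39605940617444545961630613600 + 26403960411629697307753742400 + 19802970308722272980815306800 + 15842376246977818384652245440 + 13201980205814848653876871200 + 11315983033555584560465889600 + 9901485154361136490407653400 + 8801320137209899102584580800 + 7921188123488909192326122720 + 7201080112262644720296475200 + 6600990102907424326938435600 + 6093221633453007071020094400 + 5657991516777792280232944800 + 5280792082325939461550748480 + 4950742577180568245203826700 + 4659522425581711289603601600 + 4400660068604949551292290400 + 4169046380783636417013748800 + 3960594061744454596163061360 + 3771994344518528186821963200 + 3600540056131322360148237600 + 3443994836299525735793966400 + 3300495051453712163469217800 + 3168475249395563676930449088 + 3046610816726503535510047200 + 2933773379069966367528193600 + 2828995758388896140116472400 + 2731444180513416962871076800 + 2640396041162969730775374240 + 2555221975319002965266491200 + 2475371288590284122601913350 + 2400360037420881573432158400 + 2329761212790855644801800800 + 2263196606711116912093177920 + 2200330034302474775646145200 + 2140861654997002484412465600 + 2084523190391818208506874400 + 2031073877817669023673364800 + 1980297030872227298081530680 + 1931997103289977851786859200 + 1885997172259264093410981600 + 1842136772904397486587470400 + 1800270028065661180074118800 + 1760264027441979820516916160 + 1721997418149762867896983200 + 1685359175210406211133217600 + 1650247525726856081734608900 + 1616569004793654937209412800 + 1584237624697781838465224544 + 1553174141860570429867867200 + 1523305408363251767755023600 + 1494563796884699847608702400 + 1466886689534983183764096800 + 1440216022452528944059295040 + 1414497879194448070058236200 + 1389682126927878805671249600 + 1365722090256708481435538400 + 1342574258218459185140020800 + 1320198020581484865387687120 + 1298555430080149047922315200 + 1277610987659501482633245600 + 1257331448172842728940654400 + 1237685644295142061300956675 + 1218644326690601414204018880 + 1200180018710440786716079200 + 1182266884102822267511361600 + 1164880606395427822400900400 = 380538494691511353946763443497, so H_68 = 380538494691511353946763443497/79211881234889091923261227200; reducing by gcd(380538494691511353946763443497, 79211881234889091923261227200) = 27 gives 14094018321907827923954201611/2933773379069966367528193600 ≈ 4.80406. (The PNT-adjacent estimate ln(68) + γ ≈ 4.79672 matches within O(1/n).)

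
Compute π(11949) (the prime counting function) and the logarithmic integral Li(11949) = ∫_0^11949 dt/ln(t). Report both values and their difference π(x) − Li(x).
π(11949) = 1432;  Li(11949) ≈ 1455.67;  π(x) − Li(x) ≈ -23.67.

Direct count of primes ≤ 11949 gives π(11949) = 1432. Numerical evaluation of the logarithmic integral gives Li(11949) ≈ 1455.67. The difference π(x) − Li(x) ≈ -23.67 is typically negative for small/moderate x (Li(x) overestimates), though Littlewood's theorem shows this sign changes infinitely often.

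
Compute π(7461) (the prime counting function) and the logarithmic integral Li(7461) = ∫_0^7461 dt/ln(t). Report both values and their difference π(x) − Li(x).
π(7461) = 945;  Li(7461) ≈ 966.21;  π(x) − Li(x) ≈ -21.21.

Direct count of primes ≤ 7461 gives π(7461) = 945. Numerical evaluation of the logarithmic integral gives Li(7461) ≈ 966.21. The difference π(x) − Li(x) ≈ -21.21 is typically negative for small/moderate x (Li(x) overestimates), though Littlewood's theorem shows this sign changes infinitely often.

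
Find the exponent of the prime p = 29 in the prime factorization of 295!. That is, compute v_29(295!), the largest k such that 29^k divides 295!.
v_29(295!) = 10

Legendre's formula: v_p(n!) = Σ_{k ≥ 1} ⌊n / p^k⌋. For p = 29, n = 295, the terms are:
  ⌊295/29^1⌋ = ⌊295/29⌋ = 10
(the next term ⌊295/29^2⌋ = 0, terminating the sum). Summing: v_29(295!) = 10 = 10.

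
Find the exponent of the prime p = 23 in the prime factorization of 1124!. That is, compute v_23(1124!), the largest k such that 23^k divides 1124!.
v_23(1124!) = 50

Legendre's formula: v_p(n!) = Σ_{k ≥ 1} ⌊n / p^k⌋. For p = 23, n = 1124, the terms are:
  ⌊1124/23^1⌋ = ⌊1124/23⌋ = 48
  ⌊1124/23^2⌋ = ⌊1124/529⌋ = 2
(the next term ⌊1124/23^3⌋ = 0, terminating the sum). Summing: v_23(1124!) = 48 + 2 = 50.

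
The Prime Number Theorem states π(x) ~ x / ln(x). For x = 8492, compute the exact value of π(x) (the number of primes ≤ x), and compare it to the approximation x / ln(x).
π(8492) = 1059;  x/ln(x) ≈ 938.67;  relative error ≈ 11.36%.

Directly count primes up to 8492: π(8492) = 1059. The PNT approximation gives 8492/ln(8492) ≈ 8492/9.04688 ≈ 938.67. Relative error (π(x) − x/ln(x)) / π(x) ≈ 11.36%; the approximation is known to undercount slightly (Li(x) is a better estimate).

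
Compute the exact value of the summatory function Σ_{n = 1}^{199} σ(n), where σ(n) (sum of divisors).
Σ_{n ≤ 199} σ(n) = 32579

Compute σ(n) for each 1 ≤ n ≤ 199: σ(1) = 1, σ(2) = 3, σ(3) = 4, σ(4) = 7, σ(5) = 6, σ(6) = 12, σ(7) = 8, σ(8) = 15, σ(9) = 13, σ(10) = 18, σ(11) = 12, σ(12) = 28, σ(13) = 14, σ(14) = 24, σ(15) = 24, σ(16) = 31, σ(17) = 18, σ(18) = 39, σ(19) = 20, σ(20) = 42, σ(21) = 32, σ(22) = 36, σ(23) = 24, σ(24) = 60, σ(25) = 31, σ(26) = 42, σ(27) = 40, σ(28) = 56, σ(29) = 30, σ(30) = 72, σ(31) = 32, σ(32) = 63, σ(33) = 48, σ(34) = 54, σ(35) = 48, σ(36) = 91, σ(37) = 38, σ(38) = 60, σ(39) = 56, σ(40) = 90, σ(41) = 42, σ(42) = 96, σ(43) = 44, σ(44) = 84, σ(45) = 78, σ(46) = 72, σ(47) = 48, σ(48) = 124, σ(49) = 57, σ(50) = 93, σ(51) = 72, σ(52) = 98, σ(53) = 54, σ(54) = 120, σ(55) = 72, σ(56) = 120, σ(57) = 80, σ(58) = 90, σ(59) = 60, σ(60) = 168, σ(61) = 62, σ(62) = 96, σ(63) = 104, σ(64) = 127, σ(65) = 84, σ(66) = 144, σ(67) = 68, σ(68) = 126, σ(69) = 96, σ(70) = 144, σ(71) = 72, σ(72) = 195, σ(73) = 74, σ(74) = 114, σ(75) = 124, σ(76) = 140, σ(77) = 96, σ(78) = 168, σ(79) = 80, σ(80) = 186, σ(81) = 121, σ(82) = 126, σ(83) = 84, σ(84) = 224, σ(85) = 108, σ(86) = 132, σ(87) = 120, σ(88) = 180, σ(89) = 90, σ(90) = 234, σ(91) = 112, σ(92) = 168, σ(93) = 128, σ(94) = 144, σ(95) = 120, σ(96) = 252, σ(97) = 98, σ(98) = 171, σ(99) = 156, σ(100) = 217, σ(101) = 102, σ(102) = 216, σ(103) = 104, σ(104) = 210, σ(105) = 192, σ(106) = 162, σ(107) = 108, σ(108) = 280, σ(109) = 110, σ(110) = 216, σ(111) = 152, σ(112) = 248, σ(113) = 114, σ(114) = 240, σ(115) = 144, σ(116) = 210, σ(117) = 182, σ(118) = 180, σ(119) = 144, σ(120) = 360, σ(121) = 133, σ(122) = 186, σ(123) = 168, σ(124) = 224, σ(125) = 156, σ(126) = 312, σ(127) = 128, σ(128) = 255, σ(129) = 176, σ(130) = 252, σ(131) = 132, σ(132) = 336, σ(133) = 160, σ(134) = 204, σ(135) = 240, σ(136) = 270, σ(137) = 138, σ(138) = 288, σ(139) = 140, σ(140) = 336, σ(141) = 192, σ(142) = 216, σ(143) = 168, σ(144) = 403, σ(145) = 180, σ(146) = 222, σ(147) = 228, σ(148) = 266, σ(149) = 150, σ(150) = 372, σ(151) = 152, σ(152) = 300, σ(153) = 234, σ(154) = 288, σ(155) = 192, σ(156) = 392, σ(157) = 158, σ(158) = 240, σ(159) = 216, σ(160) = 378, σ(161) = 192, σ(162) = 363, σ(163) = 164, σ(164) = 294, σ(165) = 288, σ(166) = 252, σ(167) = 168, σ(168) = 480, σ(169) = 183, σ(170) = 324, σ(171) = 260, σ(172) = 308, σ(173) = 174, σ(174) = 360, σ(175) = 248, σ(176) = 372, σ(177) = 240, σ(178) = 270, σ(179) = 180, σ(180) = 546, σ(181) = 182, σ(182) = 336, σ(183) = 248, σ(184) = 360, σ(185) = 228, σ(186) = 384, σ(187) = 216, σ(188) = 336, σ(189) = 320, σ(190) = 360, σ(191) = 192, σ(192) = 508, σ(193) = 194, σ(194) = 294, σ(195) = 336, σ(196) = 399, σ(197) = 198, σ(198) = 468, σ(199) = 200. Summing all 199 values: 32579. (Average order: Σ_{n ≤ x} σ(n) ~ (π²/12) x². For x = 199, (π²/12)·199² ≈ 32570.52.)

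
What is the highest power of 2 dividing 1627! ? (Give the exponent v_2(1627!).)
v_2(1627!) = 1620

Legendre's formula: v_p(n!) = Σ_{k ≥ 1} ⌊n / p^k⌋. For p = 2, n = 1627, the terms are:
  ⌊1627/2^1⌋ = ⌊1627/2⌋ = 813
  ⌊1627/2^2⌋ = ⌊1627/4⌋ = 406
  ⌊1627/2^3⌋ = ⌊1627/8⌋ = 203
  ⌊1627/2^4⌋ = ⌊1627/16⌋ = 101
  ⌊1627/2^5⌋ = ⌊1627/32⌋ = 50
  ⌊1627/2^6⌋ = ⌊1627/64⌋ = 25
  ⌊1627/2^7⌋ = ⌊1627/128⌋ = 12
  ⌊1627/2^8⌋ = ⌊1627/256⌋ = 6
  ⌊1627/2^9⌋ = ⌊1627/512⌋ = 3
  ⌊1627/2^10⌋ = ⌊1627/1024⌋ = 1
(the next term ⌊1627/2^11⌋ = 0, terminating the sum). Summing: v_2(1627!) = 813 + 406 + 203 + 101 + 50 + 25 + 12 + 6 + 3 + 1 = 1620.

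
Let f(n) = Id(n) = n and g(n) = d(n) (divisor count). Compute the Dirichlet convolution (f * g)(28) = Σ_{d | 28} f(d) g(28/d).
(Id * d)(28) = 99

Divisors of 28: [1, 2, 4, 7, 14, 28]. For each d | 28:
  d = 1: Id(1) · d(28/1) = 1 · 6 = 6
  d = 2: Id(2) · d(28/2) = 2 · 4 = 8
  d = 4: Id(4) · d(28/4) = 4 · 2 = 8
  d = 7: Id(7) · d(28/7) = 7 · 3 = 21
  d = 14: Id(14) · d(28/14) = 14 · 2 = 28
  d = 28: Id(28) · d(28/28) = 28 · 1 = 28
Summing: (Id * d)(28) = 6 + 8 + 8 + 21 + 28 + 28 = 99.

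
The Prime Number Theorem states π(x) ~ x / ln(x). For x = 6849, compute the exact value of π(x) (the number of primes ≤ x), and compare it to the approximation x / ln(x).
π(6849) = 881;  x/ln(x) ≈ 775.49;  relative error ≈ 11.98%.

Directly count primes up to 6849: π(6849) = 881. The PNT approximation gives 6849/ln(6849) ≈ 6849/8.83186 ≈ 775.49. Relative error (π(x) − x/ln(x)) / π(x) ≈ 11.98%; the approximation is known to undercount slightly (Li(x) is a better estimate).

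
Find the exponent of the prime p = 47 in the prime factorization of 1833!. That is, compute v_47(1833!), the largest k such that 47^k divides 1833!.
v_47(1833!) = 39

Legendre's formula: v_p(n!) = Σ_{k ≥ 1} ⌊n / p^k⌋. For p = 47, n = 1833, the terms are:
  ⌊1833/47^1⌋ = ⌊1833/47⌋ = 39
(the next term ⌊1833/47^2⌋ = 0, terminating the sum). Summing: v_47(1833!) = 39 = 39.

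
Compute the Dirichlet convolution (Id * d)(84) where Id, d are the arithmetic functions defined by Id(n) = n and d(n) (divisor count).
(Id * d)(84) = 495

Divisors of 84: [1, 2, 3, 4, 6, 7, 12, 14, 21, 28, 42, 84]. For each d | 84:
  d = 1: Id(1) · d(84/1) = 1 · 12 = 12
  d = 2: Id(2) · d(84/2) = 2 · 8 = 16
  d = 3: Id(3) · d(84/3) = 3 · 6 = 18
  d = 4: Id(4) · d(84/4) = 4 · 4 = 16
  d = 6: Id(6) · d(84/6) = 6 · 4 = 24
  d = 7: Id(7) · d(84/7) = 7 · 6 = 42
  d = 12: Id(12) · d(84/12) = 12 · 2 = 24
  d = 14: Id(14) · d(84/14) = 14 · 4 = 56
  d = 21: Id(21) · d(84/21) = 21 · 3 = 63
  d = 28: Id(28) · d(84/28) = 28 · 2 = 56
  d = 42: Id(42) · d(84/42) = 42 · 2 = 84
  d = 84: Id(84) · d(84/84) = 84 · 1 = 84
Summing: (Id * d)(84) = 12 + 16 + 18 + 16 + 24 + 42 + 24 + 56 + 63 + 56 + 84 + 84 = 495.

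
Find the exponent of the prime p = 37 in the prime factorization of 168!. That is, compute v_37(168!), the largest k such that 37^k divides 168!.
v_37(168!) = 4

Legendre's formula: v_p(n!) = Σ_{k ≥ 1} ⌊n / p^k⌋. For p = 37, n = 168, the terms are:
  ⌊168/37^1⌋ = ⌊168/37⌋ = 4
(the next term ⌊168/37^2⌋ = 0, terminating the sum). Summing: v_37(168!) = 4 = 4.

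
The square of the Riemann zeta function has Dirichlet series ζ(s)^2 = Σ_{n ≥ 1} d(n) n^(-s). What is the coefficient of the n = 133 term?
d(133) = 4

ζ(s)^2 = (Σ 1/m^s)(Σ 1/k^s). The coefficient of 1/n^s in the product is the number of ordered pairs (m, k) with mk = n, which equals d(n). For n = 133, divisors are [1, 7, 19, 133], so d(133) = 4.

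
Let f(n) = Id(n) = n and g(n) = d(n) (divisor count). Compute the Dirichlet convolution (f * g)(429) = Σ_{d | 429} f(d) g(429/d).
(Id * d)(429) = 975

Divisors of 429: [1, 3, 11, 13, 33, 39, 143, 429]. For each d | 429:
  d = 1: Id(1) · d(429/1) = 1 · 8 = 8
  d = 3: Id(3) · d(429/3) = 3 · 4 = 12
  d = 11: Id(11) · d(429/11) = 11 · 4 = 44
  d = 13: Id(13) · d(429/13) = 13 · 4 = 52
  d = 33: Id(33) · d(429/33) = 33 · 2 = 66
  d = 39: Id(39) · d(429/39) = 39 · 2 = 78
  d = 143: Id(143) · d(429/143) = 143 · 2 = 286
  d = 429: Id(429) · d(429/429) = 429 · 1 = 429
Summing: (Id * d)(429) = 8 + 12 + 44 + 52 + 66 + 78 + 286 + 429 = 975.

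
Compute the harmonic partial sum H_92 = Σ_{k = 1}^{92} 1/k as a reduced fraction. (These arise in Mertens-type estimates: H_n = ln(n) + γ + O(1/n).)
H_92 = 3668893996878372053122809260004199377461/718766754945489455304472257065075294400

Direct summation: H_92 = 1 + 1/2 + ... + 1/92. The least common denominator is lcm(1, ..., 92) = 718766754945489455304472257065075294400; over this denominator the numerator is 718766754945489455304472257065075294400 + 359383377472744727652236128532537647200 + 239588918315163151768157419021691764800 + 179691688736372363826118064266268823600 + 143753350989097891060894451413015058880 + 119794459157581575884078709510845882400 + 102680964992212779329210322437867899200 + 89845844368186181913059032133134411800 + 79862972771721050589385806340563921600 + 71876675494548945530447225706507529440 + 65342432267771768664042932460461390400 + 59897229578790787942039354755422941200 + 55289750380422265792651712081928868800 + 51340482496106389664605161218933949600 + 47917783663032630353631483804338352960 + 44922922184093090956529516066567205900 + 42280397349734673841439544533239723200 + 39931486385860525294692903170281960800 + 37829829207657339752866960898161857600 + 35938337747274472765223612853253764720 + 34226988330737593109736774145955966400 + 32671216133885884332021466230230695200 + 31250728475890845882803141611525012800 + 29948614789395393971019677377711470600 + 28750670197819578212178890282603011776 + 27644875190211132896325856040964434400 + 26620990923907016863128602113521307200 + 25670241248053194832302580609466974800 + 24785060515361705355326629553968113600 + 23958891831516315176815741902169176480 + 23186024353080305009821685711776622400 + 22461461092046545478264758033283602950 + 21780810755923922888014310820153796800 + 21140198674867336920719772266619861600 + 20536192998442555865842064487573579840 + 19965743192930262647346451585140980400 + 19426128512040255548769520461218251200 + 18914914603828669876433480449080928800 + 18429916793474088597550570693976289600 + 17969168873637236382611806426626882360 + 17530896462085108665962737977196958400 + 17113494165368796554868387072977983200 + 16715505928964871053592378071280820800 + 16335608066942942166010733115115347600 + 15972594554344210117877161268112784320 + 15625364237945422941401570805762506400 + 15292909679691265006478133129044155200 + 14974307394697696985509838688855735300 + 14668709284601825618458617491123985600 + 14375335098909789106089445141301505888 + 14093465783244891280479848177746574400 + 13822437595105566448162928020482217200 + 13561636885763951986876835038963684800 + 13310495461953508431564301056760653600 + 13068486453554353732808586492092278080 + 12835120624026597416151290304733487400 + 12609943069219113250955653632720619200 + 12392530257680852677663314776984056800 + 12182487371957448394991055204492801600 + 11979445915758157588407870951084588240 + 11783061556483433693515938640411070400 + 11593012176540152504910842855888311200 + 11408996110245864369912258048651988800 + 11230730546023272739132379016641801475 + 11057950076084453158530342416385773760 + 10890405377961961444007155410076898400 + 10727862014111782914992123239777243200 + 10570099337433668460359886133309930800 + 10416909491963615294267713870508337600 + 10268096499221277932921032243786789920 + 10123475421767457116964397986832046400 + 9982871596465131323673225792570490200 + 9846119930760129524718798041987332800 + 9713064256020127774384760230609125600 + 9583556732606526070726296760867670592 + 9457457301914334938216740224540464400 + 9334633181110252666291847494351627200 + 9214958396737044298775285346988144800 + 9098313353740372851955345026140193600 + 8984584436818618191305903213313441180 + 8873663641302338954376200704507102400 + 8765448231042554332981368988598479200 + 8659840421029993437403280205603316800 + 8556747082684398277434193536488991600 + 8456079469946934768287908906647944640 + 8357752964482435526796189035640410400 + 8261686838453901785108876517989371200 + 8167804033471471083005366557557673800 + 8076030954443701744994070304101969600 + 7986297277172105058938580634056392160 + 7898535768631752256093101725989838400 + 7812682118972711470700785402881253200 = 3668893996878372053122809260004199377461, so H_92 = 3668893996878372053122809260004199377461/718766754945489455304472257065075294400 (already in lowest terms) ≈ 5.10443. (The PNT-adjacent estimate ln(92) + γ ≈ 5.09900 matches within O(1/n).)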